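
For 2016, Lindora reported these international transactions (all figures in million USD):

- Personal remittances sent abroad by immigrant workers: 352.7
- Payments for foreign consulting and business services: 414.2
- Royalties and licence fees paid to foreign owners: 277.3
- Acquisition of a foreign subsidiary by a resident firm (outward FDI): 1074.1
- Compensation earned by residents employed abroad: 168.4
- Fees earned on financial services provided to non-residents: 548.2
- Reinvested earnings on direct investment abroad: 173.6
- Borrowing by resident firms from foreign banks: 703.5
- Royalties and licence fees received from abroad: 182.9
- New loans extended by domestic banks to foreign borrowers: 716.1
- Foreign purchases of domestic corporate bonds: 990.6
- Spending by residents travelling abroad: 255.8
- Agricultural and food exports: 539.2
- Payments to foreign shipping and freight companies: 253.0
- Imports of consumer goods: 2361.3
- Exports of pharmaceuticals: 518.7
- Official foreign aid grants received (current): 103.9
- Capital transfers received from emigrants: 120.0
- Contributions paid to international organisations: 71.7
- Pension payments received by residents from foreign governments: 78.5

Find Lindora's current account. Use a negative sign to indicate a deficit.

Goods: -2361.3 + 518.7 + 539.2 = -1303.4
Services: 548.2 - 414.2 - 253.0 - 277.3 - 255.8 + 182.9 = -469.2
Primary income: 168.4 + 173.6 = 342.0
Secondary income: -352.7 + 78.5 + 103.9 - 71.7 = -242.0
Current account = (-1303.4) + (-469.2) + 342.0 + (-242.0) = -1672.6
(Excluded from the current account — financial account: acquisition of a foreign subsidiary by a resident firm (outward FDI) 1074.1, borrowing by resident firms from foreign banks 703.5, new loans extended by domestic banks to foreign borrowers 716.1, foreign purchases of domestic corporate bonds 990.6; capital account: capital transfers received from emigrants 120.0.)

-1672.6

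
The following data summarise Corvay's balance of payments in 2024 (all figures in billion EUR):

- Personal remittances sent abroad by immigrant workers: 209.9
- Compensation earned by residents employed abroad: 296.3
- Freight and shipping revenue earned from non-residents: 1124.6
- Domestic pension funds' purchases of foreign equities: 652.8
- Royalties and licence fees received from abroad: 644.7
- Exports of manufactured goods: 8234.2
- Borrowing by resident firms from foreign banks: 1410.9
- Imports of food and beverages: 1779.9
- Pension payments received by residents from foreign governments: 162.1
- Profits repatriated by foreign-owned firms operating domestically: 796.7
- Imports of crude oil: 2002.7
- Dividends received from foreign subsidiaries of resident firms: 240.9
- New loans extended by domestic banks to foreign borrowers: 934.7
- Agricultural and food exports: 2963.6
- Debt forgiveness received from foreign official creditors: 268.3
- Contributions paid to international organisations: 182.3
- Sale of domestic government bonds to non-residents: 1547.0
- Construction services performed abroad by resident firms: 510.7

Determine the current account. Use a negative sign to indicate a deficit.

9205.6

Goods: 2963.6 - 1779.9 + 8234.2 - 2002.7 = 7415.2
Services: 510.7 + 644.7 + 1124.6 = 2280.0
Primary income: 240.9 + 296.3 - 796.7 = -259.5
Secondary income: -182.3 - 209.9 + 162.1 = -230.1
Current account = 7415.2 + 2280.0 + (-259.5) + (-230.1) = 9205.6
(Excluded from the current account — financial account: domestic pension funds' purchases of foreign equities 652.8, borrowing by resident firms from foreign banks 1410.9, new loans extended by domestic banks to foreign borrowers 934.7, sale of domestic government bonds to non-residents 1547.0; capital account: debt forgiveness received from foreign official creditors 268.3.)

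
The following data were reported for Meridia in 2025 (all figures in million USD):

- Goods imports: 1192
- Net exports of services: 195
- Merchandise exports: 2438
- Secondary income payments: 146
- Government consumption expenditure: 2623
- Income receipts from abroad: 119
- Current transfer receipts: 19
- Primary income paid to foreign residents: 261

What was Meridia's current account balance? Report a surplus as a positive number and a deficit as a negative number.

Goods balance = 2438 - 1192 = 1246
Services balance = 195
Trade balance (goods + services) = 1246 + 195 = 1441
Net primary income = 119 - 261 = -142
Net secondary income = 19 - 146 = -127
Current account = 1441 + (-142) + (-127) = 1172

1172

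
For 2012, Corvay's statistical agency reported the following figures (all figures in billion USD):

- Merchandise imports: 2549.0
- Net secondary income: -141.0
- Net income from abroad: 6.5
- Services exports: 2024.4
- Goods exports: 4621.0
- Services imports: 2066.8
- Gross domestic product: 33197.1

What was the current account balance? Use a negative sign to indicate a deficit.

1895.1

Goods balance = 4621.0 - 2549.0 = 2072.0
Services balance = 2024.4 - 2066.8 = -42.4
Trade balance (goods + services) = 2072.0 + (-42.4) = 2029.6
Net primary income = 6.5
Net secondary income = -141.0
Current account = 2029.6 + 6.5 + (-141.0) = 1895.1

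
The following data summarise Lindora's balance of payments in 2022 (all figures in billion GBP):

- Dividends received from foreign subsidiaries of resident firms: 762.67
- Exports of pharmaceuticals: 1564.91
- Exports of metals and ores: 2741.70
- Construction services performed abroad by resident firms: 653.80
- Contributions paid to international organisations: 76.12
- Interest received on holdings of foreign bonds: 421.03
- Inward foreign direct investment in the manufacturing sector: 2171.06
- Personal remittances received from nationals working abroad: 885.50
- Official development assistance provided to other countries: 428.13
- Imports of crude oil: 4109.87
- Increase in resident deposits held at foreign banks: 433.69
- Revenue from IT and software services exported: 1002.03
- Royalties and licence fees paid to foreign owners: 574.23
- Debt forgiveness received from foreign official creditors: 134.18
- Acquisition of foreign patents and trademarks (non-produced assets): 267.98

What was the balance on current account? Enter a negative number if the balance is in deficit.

Goods: 2741.70 + 1564.91 - 4109.87 = 196.74
Services: 653.80 + 1002.03 - 574.23 = 1081.60
Primary income: 421.03 + 762.67 = 1183.70
Secondary income: 885.50 - 428.13 - 76.12 = 381.25
Current account = 196.74 + 1081.60 + 1183.70 + 381.25 = 2843.29
(Excluded from the current account — financial account: inward foreign direct investment in the manufacturing sector 2171.06, increase in resident deposits held at foreign banks 433.69; capital account: debt forgiveness received from foreign official creditors 134.18, acquisition of foreign patents and trademarks (non-produced assets) 267.98.)

2843.29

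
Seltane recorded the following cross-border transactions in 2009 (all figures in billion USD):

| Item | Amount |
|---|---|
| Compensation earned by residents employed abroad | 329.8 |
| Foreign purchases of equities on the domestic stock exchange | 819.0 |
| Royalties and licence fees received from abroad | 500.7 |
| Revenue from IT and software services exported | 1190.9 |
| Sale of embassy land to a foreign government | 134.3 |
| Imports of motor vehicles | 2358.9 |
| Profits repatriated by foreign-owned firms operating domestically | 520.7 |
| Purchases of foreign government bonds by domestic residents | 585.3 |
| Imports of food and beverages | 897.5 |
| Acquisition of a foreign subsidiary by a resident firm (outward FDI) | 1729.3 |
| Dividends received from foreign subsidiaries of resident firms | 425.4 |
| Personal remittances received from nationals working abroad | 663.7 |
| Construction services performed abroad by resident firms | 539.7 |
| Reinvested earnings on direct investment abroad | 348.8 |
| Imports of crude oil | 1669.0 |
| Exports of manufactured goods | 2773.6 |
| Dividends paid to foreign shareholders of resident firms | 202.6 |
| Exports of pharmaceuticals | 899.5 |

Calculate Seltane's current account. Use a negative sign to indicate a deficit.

Goods: -1669.0 - 2358.9 + 899.5 - 897.5 + 2773.6 = -1252.3
Services: 1190.9 + 539.7 + 500.7 = 2231.3
Primary income: -202.6 + 425.4 + 348.8 + 329.8 - 520.7 = 380.7
Secondary income: 663.7
Current account = (-1252.3) + 2231.3 + 380.7 + 663.7 = 2023.4
(Excluded from the current account — financial account: foreign purchases of equities on the domestic stock exchange 819.0, purchases of foreign government bonds by domestic residents 585.3, acquisition of a foreign subsidiary by a resident firm (outward FDI) 1729.3; capital account: sale of embassy land to a foreign government 134.3.)

2023.4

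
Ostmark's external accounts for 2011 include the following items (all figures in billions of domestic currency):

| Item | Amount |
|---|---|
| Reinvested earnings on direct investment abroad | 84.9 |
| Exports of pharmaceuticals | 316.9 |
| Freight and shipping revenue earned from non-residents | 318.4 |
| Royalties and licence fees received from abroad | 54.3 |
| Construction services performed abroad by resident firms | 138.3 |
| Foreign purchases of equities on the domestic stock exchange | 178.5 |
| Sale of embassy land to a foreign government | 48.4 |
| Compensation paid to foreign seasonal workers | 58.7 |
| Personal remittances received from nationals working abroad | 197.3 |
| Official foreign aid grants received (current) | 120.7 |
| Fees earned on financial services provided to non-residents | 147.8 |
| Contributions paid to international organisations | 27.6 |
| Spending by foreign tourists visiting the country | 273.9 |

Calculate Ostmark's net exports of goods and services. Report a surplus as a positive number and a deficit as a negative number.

1249.6

Goods: 316.9
Services: 54.3 + 147.8 + 273.9 + 318.4 + 138.3 = 932.7
Trade balance = 316.9 + 932.7 = 1249.6
(Excluded from the trade balance — primary income: reinvested earnings on direct investment abroad 84.9, compensation paid to foreign seasonal workers 58.7; financial account: foreign purchases of equities on the domestic stock exchange 178.5; capital account: sale of embassy land to a foreign government 48.4; secondary income: personal remittances received from nationals working abroad 197.3, official foreign aid grants received (current) 120.7, contributions paid to international organisations 27.6.)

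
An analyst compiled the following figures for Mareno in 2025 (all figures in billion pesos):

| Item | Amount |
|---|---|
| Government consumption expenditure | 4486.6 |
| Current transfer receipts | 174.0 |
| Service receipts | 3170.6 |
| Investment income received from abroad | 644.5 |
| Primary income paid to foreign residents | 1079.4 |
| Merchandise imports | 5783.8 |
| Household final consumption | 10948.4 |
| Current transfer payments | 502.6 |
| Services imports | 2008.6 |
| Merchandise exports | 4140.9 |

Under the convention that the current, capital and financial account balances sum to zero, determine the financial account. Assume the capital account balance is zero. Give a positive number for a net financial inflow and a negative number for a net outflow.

1244.4

Goods balance = 4140.9 - 5783.8 = -1642.9
Services balance = 3170.6 - 2008.6 = 1162.0
Trade balance (goods + services) = -1642.9 + 1162.0 = -480.9
Net primary income = 644.5 - 1079.4 = -434.9
Net secondary income = 174.0 - 502.6 = -328.6
Current account = -480.9 + (-434.9) + (-328.6) = -1244.4
Financial account = -(-1244.4) = 1244.4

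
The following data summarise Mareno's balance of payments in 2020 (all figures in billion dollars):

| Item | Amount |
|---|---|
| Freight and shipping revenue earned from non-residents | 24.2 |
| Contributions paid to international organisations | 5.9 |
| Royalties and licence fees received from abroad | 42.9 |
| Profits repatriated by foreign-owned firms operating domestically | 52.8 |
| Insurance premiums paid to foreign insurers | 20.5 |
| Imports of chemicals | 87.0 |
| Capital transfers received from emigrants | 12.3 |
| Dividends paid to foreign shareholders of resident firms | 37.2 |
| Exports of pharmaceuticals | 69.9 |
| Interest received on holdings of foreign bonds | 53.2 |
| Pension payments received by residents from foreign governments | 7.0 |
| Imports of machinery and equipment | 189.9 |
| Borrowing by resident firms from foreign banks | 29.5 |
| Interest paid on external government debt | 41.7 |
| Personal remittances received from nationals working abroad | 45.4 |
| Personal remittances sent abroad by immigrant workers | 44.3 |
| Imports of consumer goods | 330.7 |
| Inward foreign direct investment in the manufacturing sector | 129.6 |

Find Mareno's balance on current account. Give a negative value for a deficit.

-567.4

Goods: -330.7 - 87.0 + 69.9 - 189.9 = -537.7
Services: 42.9 - 20.5 + 24.2 = 46.6
Primary income: -37.2 + 53.2 - 41.7 - 52.8 = -78.5
Secondary income: -44.3 + 7.0 - 5.9 + 45.4 = 2.2
Current account = (-537.7) + 46.6 + (-78.5) + 2.2 = -567.4
(Excluded from the current account — capital account: capital transfers received from emigrants 12.3; financial account: borrowing by resident firms from foreign banks 29.5, inward foreign direct investment in the manufacturing sector 129.6.)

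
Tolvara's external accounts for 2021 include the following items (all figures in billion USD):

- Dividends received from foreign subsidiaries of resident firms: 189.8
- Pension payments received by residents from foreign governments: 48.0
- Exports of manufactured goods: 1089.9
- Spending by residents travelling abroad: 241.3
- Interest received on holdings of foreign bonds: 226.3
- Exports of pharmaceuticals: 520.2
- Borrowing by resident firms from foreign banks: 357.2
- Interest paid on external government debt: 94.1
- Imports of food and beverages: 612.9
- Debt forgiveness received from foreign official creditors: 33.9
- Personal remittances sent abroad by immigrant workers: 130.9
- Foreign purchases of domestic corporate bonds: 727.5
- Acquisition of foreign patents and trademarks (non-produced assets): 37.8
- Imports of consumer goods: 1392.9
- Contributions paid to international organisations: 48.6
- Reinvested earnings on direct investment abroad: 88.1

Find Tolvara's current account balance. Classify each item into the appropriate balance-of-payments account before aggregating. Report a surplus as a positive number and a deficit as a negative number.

-358.4

Goods: 520.2 - 1392.9 - 612.9 + 1089.9 = -395.7
Services: -241.3
Primary income: 88.1 + 226.3 + 189.8 - 94.1 = 410.1
Secondary income: 48.0 - 130.9 - 48.6 = -131.5
Current account = (-395.7) + (-241.3) + 410.1 + (-131.5) = -358.4
(Excluded from the current account — financial account: borrowing by resident firms from foreign banks 357.2, foreign purchases of domestic corporate bonds 727.5; capital account: debt forgiveness received from foreign official creditors 33.9, acquisition of foreign patents and trademarks (non-produced assets) 37.8.)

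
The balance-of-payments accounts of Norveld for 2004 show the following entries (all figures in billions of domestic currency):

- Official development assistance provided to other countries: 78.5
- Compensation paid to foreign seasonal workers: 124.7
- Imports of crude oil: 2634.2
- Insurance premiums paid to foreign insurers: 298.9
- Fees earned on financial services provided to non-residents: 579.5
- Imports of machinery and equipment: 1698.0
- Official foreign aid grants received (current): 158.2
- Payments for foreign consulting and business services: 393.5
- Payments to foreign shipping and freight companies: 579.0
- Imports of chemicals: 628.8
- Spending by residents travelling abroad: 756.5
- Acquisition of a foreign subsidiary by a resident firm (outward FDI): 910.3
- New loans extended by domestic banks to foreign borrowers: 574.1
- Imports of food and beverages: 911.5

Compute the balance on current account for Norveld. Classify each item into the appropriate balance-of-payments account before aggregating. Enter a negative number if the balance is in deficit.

-7365.9

Goods: -911.5 - 1698.0 - 2634.2 - 628.8 = -5872.5
Services: -393.5 - 579.0 + 579.5 - 298.9 - 756.5 = -1448.4
Primary income: -124.7
Secondary income: 158.2 - 78.5 = 79.7
Current account = (-5872.5) + (-1448.4) + (-124.7) + 79.7 = -7365.9
(Excluded from the current account — financial account: acquisition of a foreign subsidiary by a resident firm (outward FDI) 910.3, new loans extended by domestic banks to foreign borrowers 574.1.)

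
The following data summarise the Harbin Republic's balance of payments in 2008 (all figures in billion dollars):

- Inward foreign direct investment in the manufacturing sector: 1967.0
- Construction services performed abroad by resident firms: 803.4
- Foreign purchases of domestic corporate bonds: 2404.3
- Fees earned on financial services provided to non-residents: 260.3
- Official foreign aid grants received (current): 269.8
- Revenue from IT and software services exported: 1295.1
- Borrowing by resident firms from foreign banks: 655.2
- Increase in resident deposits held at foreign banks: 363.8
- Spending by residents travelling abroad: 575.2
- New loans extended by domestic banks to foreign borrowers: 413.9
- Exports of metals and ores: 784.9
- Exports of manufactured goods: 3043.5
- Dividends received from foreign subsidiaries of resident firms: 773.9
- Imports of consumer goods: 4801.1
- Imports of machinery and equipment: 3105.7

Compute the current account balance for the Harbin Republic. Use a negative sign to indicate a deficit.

-1251.1

Goods: 3043.5 - 3105.7 + 784.9 - 4801.1 = -4078.4
Services: 260.3 - 575.2 + 803.4 + 1295.1 = 1783.6
Primary income: 773.9
Secondary income: 269.8
Current account = (-4078.4) + 1783.6 + 773.9 + 269.8 = -1251.1
(Excluded from the current account — financial account: inward foreign direct investment in the manufacturing sector 1967.0, foreign purchases of domestic corporate bonds 2404.3, borrowing by resident firms from foreign banks 655.2, increase in resident deposits held at foreign banks 363.8, new loans extended by domestic banks to foreign borrowers 413.9.)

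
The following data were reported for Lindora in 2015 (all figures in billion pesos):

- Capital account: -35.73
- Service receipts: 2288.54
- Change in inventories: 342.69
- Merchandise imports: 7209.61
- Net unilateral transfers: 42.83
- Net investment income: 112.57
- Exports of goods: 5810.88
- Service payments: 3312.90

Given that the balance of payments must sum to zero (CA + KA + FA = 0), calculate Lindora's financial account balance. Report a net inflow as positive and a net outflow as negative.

2303.42

Goods balance = 5810.88 - 7209.61 = -1398.73
Services balance = 2288.54 - 3312.90 = -1024.36
Trade balance (goods + services) = -1398.73 + (-1024.36) = -2423.09
Net primary income = 112.57
Net secondary income = 42.83
Current account = -2423.09 + 112.57 + 42.83 = -2267.69
Financial account = -(-2267.69 + (-35.73)) = 2303.42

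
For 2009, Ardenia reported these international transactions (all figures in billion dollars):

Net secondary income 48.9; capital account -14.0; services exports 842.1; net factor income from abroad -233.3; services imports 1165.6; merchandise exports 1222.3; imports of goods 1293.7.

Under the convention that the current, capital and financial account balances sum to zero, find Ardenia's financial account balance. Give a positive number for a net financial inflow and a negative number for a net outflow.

Goods balance = 1222.3 - 1293.7 = -71.4
Services balance = 842.1 - 1165.6 = -323.5
Trade balance (goods + services) = -71.4 + (-323.5) = -394.9
Net primary income = -233.3
Net secondary income = 48.9
Current account = -394.9 + (-233.3) + 48.9 = -579.3
Financial account = -(-579.3 + (-14.0)) = 593.3

593.3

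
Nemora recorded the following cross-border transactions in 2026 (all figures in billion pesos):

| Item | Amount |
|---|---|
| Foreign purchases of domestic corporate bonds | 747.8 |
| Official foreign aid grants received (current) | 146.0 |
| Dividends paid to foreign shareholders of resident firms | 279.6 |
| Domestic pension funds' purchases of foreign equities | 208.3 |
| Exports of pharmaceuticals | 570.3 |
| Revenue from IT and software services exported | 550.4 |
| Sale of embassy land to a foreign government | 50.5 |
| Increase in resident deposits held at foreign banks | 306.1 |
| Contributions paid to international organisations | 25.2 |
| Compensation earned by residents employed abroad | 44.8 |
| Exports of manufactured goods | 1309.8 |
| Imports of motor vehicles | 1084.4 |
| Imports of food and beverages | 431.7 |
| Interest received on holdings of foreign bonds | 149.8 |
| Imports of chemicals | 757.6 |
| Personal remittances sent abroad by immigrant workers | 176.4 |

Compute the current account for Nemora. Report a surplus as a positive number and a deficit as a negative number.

16.2

Goods: 1309.8 - 757.6 - 431.7 + 570.3 - 1084.4 = -393.6
Services: 550.4
Primary income: -279.6 + 44.8 + 149.8 = -85.0
Secondary income: 146.0 - 25.2 - 176.4 = -55.6
Current account = (-393.6) + 550.4 + (-85.0) + (-55.6) = 16.2
(Excluded from the current account — financial account: foreign purchases of domestic corporate bonds 747.8, domestic pension funds' purchases of foreign equities 208.3, increase in resident deposits held at foreign banks 306.1; capital account: sale of embassy land to a foreign government 50.5.)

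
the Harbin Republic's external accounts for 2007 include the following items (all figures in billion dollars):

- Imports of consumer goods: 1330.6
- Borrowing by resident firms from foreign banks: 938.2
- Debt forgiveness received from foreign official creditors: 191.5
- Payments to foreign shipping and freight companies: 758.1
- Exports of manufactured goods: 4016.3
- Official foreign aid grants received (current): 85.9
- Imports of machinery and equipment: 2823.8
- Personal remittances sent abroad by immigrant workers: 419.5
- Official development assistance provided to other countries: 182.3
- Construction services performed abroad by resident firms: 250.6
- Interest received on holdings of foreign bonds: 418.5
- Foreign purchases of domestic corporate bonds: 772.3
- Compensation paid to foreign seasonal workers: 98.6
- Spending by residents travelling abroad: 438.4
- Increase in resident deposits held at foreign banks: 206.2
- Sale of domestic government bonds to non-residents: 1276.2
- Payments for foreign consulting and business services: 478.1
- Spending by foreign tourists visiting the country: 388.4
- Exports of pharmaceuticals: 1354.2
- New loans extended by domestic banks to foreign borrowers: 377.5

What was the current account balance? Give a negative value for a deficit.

-15.5

Goods: 4016.3 - 2823.8 - 1330.6 + 1354.2 = 1216.1
Services: 388.4 - 438.4 - 478.1 - 758.1 + 250.6 = -1035.6
Primary income: 418.5 - 98.6 = 319.9
Secondary income: -419.5 + 85.9 - 182.3 = -515.9
Current account = 1216.1 + (-1035.6) + 319.9 + (-515.9) = -15.5
(Excluded from the current account — financial account: borrowing by resident firms from foreign banks 938.2, foreign purchases of domestic corporate bonds 772.3, increase in resident deposits held at foreign banks 206.2, sale of domestic government bonds to non-residents 1276.2, new loans extended by domestic banks to foreign borrowers 377.5; capital account: debt forgiveness received from foreign official creditors 191.5.)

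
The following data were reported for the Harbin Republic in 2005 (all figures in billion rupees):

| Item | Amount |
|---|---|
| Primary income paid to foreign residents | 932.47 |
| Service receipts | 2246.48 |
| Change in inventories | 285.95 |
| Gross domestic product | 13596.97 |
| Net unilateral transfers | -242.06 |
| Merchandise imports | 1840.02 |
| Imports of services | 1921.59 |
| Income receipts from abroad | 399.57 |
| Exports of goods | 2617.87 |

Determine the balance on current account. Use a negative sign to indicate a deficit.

327.78

Goods balance = 2617.87 - 1840.02 = 777.85
Services balance = 2246.48 - 1921.59 = 324.89
Trade balance (goods + services) = 777.85 + 324.89 = 1102.74
Net primary income = 399.57 - 932.47 = -532.90
Net secondary income = -242.06
Current account = 1102.74 + (-532.90) + (-242.06) = 327.78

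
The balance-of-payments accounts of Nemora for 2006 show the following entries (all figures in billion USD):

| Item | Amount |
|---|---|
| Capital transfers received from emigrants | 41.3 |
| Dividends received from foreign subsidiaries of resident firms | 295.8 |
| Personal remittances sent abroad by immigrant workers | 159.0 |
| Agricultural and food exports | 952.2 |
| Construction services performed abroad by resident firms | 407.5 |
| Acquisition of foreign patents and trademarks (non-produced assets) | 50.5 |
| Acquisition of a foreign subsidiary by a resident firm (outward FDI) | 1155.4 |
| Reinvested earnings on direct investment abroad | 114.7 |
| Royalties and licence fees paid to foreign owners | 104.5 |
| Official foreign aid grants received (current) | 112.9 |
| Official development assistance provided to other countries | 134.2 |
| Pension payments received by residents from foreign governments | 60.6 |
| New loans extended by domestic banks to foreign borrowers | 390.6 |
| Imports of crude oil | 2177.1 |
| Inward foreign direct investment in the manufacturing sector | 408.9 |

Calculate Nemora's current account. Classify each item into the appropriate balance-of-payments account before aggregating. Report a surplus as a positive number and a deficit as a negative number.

-631.1

Goods: -2177.1 + 952.2 = -1224.9
Services: -104.5 + 407.5 = 303.0
Primary income: 114.7 + 295.8 = 410.5
Secondary income: 60.6 + 112.9 - 134.2 - 159.0 = -119.7
Current account = (-1224.9) + 303.0 + 410.5 + (-119.7) = -631.1
(Excluded from the current account — capital account: capital transfers received from emigrants 41.3, acquisition of foreign patents and trademarks (non-produced assets) 50.5; financial account: acquisition of a foreign subsidiary by a resident firm (outward FDI) 1155.4, new loans extended by domestic banks to foreign borrowers 390.6, inward foreign direct investment in the manufacturing sector 408.9.)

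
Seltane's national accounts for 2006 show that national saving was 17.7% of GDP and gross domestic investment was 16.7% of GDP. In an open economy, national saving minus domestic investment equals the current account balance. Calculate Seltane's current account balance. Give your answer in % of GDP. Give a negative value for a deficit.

1.0

S - I = CA (net lending to the rest of the world).
CA = S - I = 17.7 - 16.7 = 1.0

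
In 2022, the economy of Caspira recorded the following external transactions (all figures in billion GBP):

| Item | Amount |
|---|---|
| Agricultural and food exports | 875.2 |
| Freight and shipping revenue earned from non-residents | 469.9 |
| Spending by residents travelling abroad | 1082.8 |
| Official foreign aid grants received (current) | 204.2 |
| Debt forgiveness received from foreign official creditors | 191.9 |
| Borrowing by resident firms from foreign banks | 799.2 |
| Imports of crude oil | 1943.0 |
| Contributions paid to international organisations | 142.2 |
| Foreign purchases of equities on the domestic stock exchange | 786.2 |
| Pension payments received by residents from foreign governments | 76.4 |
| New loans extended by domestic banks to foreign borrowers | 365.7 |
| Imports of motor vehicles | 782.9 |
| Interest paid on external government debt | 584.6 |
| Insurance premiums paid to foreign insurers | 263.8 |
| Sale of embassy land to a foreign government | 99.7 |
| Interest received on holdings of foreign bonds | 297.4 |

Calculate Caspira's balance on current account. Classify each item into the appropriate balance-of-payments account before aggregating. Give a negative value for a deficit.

Goods: -1943.0 - 782.9 + 875.2 = -1850.7
Services: -1082.8 + 469.9 - 263.8 = -876.7
Primary income: -584.6 + 297.4 = -287.2
Secondary income: 76.4 + 204.2 - 142.2 = 138.4
Current account = (-1850.7) + (-876.7) + (-287.2) + 138.4 = -2876.2
(Excluded from the current account — capital account: debt forgiveness received from foreign official creditors 191.9, sale of embassy land to a foreign government 99.7; financial account: borrowing by resident firms from foreign banks 799.2, foreign purchases of equities on the domestic stock exchange 786.2, new loans extended by domestic banks to foreign borrowers 365.7.)

-2876.2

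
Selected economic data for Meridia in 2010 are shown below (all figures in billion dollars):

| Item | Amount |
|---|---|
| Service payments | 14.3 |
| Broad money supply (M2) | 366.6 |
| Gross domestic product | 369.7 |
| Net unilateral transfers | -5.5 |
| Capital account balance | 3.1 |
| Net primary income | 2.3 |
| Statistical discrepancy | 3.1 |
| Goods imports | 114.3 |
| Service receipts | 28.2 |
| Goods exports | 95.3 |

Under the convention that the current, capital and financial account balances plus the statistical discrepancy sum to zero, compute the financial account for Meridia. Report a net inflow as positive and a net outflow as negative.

Goods balance = 95.3 - 114.3 = -19.0
Services balance = 28.2 - 14.3 = 13.9
Trade balance (goods + services) = -19.0 + 13.9 = -5.1
Net primary income = 2.3
Net secondary income = -5.5
Current account = -5.1 + 2.3 + (-5.5) = -8.3
Financial account = -(-8.3 + 3.1 + 3.1) = 2.1

2.1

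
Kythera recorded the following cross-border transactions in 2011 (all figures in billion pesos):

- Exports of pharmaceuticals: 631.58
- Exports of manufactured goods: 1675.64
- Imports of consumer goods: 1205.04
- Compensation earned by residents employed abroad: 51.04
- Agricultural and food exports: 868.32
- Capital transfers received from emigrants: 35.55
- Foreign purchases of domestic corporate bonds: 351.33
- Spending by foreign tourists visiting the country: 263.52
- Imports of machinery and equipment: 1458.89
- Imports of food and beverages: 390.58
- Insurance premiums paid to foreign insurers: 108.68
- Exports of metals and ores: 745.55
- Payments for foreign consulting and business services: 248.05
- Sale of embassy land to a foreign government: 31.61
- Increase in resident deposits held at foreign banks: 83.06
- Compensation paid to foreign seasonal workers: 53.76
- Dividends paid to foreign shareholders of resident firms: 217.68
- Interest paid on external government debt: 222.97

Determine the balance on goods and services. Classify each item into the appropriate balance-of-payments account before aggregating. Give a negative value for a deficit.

Goods: -390.58 + 745.55 + 1675.64 + 631.58 + 868.32 - 1458.89 - 1205.04 = 866.58
Services: -108.68 + 263.52 - 248.05 = -93.21
Trade balance = 866.58 + (-93.21) = 773.37
(Excluded from the trade balance — primary income: compensation earned by residents employed abroad 51.04, compensation paid to foreign seasonal workers 53.76, dividends paid to foreign shareholders of resident firms 217.68, interest paid on external government debt 222.97; capital account: capital transfers received from emigrants 35.55, sale of embassy land to a foreign government 31.61; financial account: foreign purchases of domestic corporate bonds 351.33, increase in resident deposits held at foreign banks 83.06.)

773.37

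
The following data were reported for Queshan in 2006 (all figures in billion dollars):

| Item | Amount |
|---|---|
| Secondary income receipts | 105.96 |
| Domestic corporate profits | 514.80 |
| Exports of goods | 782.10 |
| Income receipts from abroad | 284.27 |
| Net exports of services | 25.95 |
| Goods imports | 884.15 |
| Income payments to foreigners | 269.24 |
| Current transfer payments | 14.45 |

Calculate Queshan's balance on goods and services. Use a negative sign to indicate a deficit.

Goods balance = 782.10 - 884.15 = -102.05
Services balance = 25.95
Trade balance (goods + services) = -102.05 + 25.95 = -76.10

-76.10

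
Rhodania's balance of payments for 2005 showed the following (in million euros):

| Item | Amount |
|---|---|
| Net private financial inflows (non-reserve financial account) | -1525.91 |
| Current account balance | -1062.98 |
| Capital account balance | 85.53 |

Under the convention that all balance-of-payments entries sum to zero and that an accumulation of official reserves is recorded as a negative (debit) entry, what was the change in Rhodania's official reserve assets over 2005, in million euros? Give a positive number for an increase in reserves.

Official reserve transactions balance = -((-1062.98) + 85.53 + (-1525.91)) = 2503.36
An accumulation of reserves is recorded as a debit (negative entry), so the change in the stock of reserves is the negative of that balance.
Change in official reserves = -(2503.36) = -2503.36

-2503.36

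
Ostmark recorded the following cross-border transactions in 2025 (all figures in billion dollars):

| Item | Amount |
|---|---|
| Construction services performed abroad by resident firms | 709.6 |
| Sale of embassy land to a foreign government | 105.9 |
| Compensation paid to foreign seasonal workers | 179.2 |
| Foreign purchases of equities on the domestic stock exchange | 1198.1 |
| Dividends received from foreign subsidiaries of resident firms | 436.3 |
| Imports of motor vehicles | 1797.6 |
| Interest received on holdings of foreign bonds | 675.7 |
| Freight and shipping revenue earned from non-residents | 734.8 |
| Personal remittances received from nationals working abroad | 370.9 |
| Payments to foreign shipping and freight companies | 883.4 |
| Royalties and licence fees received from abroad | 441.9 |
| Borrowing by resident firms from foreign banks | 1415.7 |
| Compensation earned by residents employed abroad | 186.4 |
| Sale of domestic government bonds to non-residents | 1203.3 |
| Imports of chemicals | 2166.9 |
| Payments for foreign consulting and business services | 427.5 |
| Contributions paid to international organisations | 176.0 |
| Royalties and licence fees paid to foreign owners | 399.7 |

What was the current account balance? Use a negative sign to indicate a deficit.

Goods: -2166.9 - 1797.6 = -3964.5
Services: 441.9 - 399.7 + 709.6 - 427.5 + 734.8 - 883.4 = 175.7
Primary income: -179.2 + 675.7 + 186.4 + 436.3 = 1119.2
Secondary income: 370.9 - 176.0 = 194.9
Current account = (-3964.5) + 175.7 + 1119.2 + 194.9 = -2474.7
(Excluded from the current account — capital account: sale of embassy land to a foreign government 105.9; financial account: foreign purchases of equities on the domestic stock exchange 1198.1, borrowing by resident firms from foreign banks 1415.7, sale of domestic government bonds to non-residents 1203.3.)

-2474.7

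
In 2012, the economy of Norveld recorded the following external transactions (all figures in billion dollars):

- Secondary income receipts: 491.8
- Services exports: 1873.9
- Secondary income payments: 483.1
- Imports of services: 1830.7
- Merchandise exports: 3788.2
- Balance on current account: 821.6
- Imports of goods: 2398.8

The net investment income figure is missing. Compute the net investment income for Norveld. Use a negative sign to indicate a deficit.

-619.7

Current account = goods balance + services balance + net primary income + net secondary income
Sum of the known components = 1441.3
Net investment income = CA - (known components) = 821.6 - 1441.3 = -619.7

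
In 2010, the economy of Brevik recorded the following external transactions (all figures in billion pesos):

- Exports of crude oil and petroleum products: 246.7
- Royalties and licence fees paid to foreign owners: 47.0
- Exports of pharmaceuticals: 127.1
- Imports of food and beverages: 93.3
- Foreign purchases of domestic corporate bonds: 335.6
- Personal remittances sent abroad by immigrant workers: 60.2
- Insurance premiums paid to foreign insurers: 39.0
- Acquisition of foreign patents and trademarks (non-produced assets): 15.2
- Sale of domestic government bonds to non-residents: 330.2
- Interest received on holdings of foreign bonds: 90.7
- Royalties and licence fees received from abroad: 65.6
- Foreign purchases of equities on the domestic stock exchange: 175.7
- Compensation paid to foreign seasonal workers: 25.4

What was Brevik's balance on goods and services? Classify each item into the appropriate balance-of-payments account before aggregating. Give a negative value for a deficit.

260.1

Goods: -93.3 + 127.1 + 246.7 = 280.5
Services: -47.0 + 65.6 - 39.0 = -20.4
Trade balance = 280.5 + (-20.4) = 260.1
(Excluded from the trade balance — financial account: foreign purchases of domestic corporate bonds 335.6, sale of domestic government bonds to non-residents 330.2, foreign purchases of equities on the domestic stock exchange 175.7; secondary income: personal remittances sent abroad by immigrant workers 60.2; capital account: acquisition of foreign patents and trademarks (non-produced assets) 15.2; primary income: interest received on holdings of foreign bonds 90.7, compensation paid to foreign seasonal workers 25.4.)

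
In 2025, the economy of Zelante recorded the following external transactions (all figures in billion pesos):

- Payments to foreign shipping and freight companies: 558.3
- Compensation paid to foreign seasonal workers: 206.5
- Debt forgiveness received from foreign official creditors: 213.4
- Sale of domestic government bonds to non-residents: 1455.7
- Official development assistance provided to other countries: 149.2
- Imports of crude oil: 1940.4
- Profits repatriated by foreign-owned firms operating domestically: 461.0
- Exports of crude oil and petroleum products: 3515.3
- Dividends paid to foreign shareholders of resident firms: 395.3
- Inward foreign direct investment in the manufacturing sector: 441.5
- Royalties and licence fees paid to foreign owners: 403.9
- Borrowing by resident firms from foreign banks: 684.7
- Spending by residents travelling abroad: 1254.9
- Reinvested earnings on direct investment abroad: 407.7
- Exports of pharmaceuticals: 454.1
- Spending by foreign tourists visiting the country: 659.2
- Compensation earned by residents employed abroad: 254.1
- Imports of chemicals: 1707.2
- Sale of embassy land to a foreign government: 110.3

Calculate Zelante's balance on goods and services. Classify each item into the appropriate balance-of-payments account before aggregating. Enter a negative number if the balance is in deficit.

-1236.1

Goods: -1707.2 + 3515.3 - 1940.4 + 454.1 = 321.8
Services: -403.9 + 659.2 - 558.3 - 1254.9 = -1557.9
Trade balance = 321.8 + (-1557.9) = -1236.1
(Excluded from the trade balance — primary income: compensation paid to foreign seasonal workers 206.5, profits repatriated by foreign-owned firms operating domestically 461.0, dividends paid to foreign shareholders of resident firms 395.3, reinvested earnings on direct investment abroad 407.7, compensation earned by residents employed abroad 254.1; capital account: debt forgiveness received from foreign official creditors 213.4, sale of embassy land to a foreign government 110.3; financial account: sale of domestic government bonds to non-residents 1455.7, inward foreign direct investment in the manufacturing sector 441.5, borrowing by resident firms from foreign banks 684.7; secondary income: official development assistance provided to other countries 149.2.)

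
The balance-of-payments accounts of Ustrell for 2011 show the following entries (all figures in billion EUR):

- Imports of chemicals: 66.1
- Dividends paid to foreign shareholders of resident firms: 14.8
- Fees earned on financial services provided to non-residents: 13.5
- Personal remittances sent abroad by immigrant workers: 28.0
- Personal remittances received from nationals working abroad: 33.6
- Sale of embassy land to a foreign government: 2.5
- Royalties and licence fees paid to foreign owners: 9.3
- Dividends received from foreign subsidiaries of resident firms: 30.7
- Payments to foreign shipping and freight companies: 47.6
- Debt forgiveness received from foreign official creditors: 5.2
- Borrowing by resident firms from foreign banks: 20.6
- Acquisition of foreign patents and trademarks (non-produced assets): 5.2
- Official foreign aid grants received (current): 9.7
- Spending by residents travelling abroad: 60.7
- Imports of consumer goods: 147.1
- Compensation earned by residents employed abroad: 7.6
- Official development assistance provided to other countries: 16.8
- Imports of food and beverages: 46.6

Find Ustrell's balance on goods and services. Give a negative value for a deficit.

-363.9

Goods: -66.1 - 147.1 - 46.6 = -259.8
Services: -47.6 - 60.7 - 9.3 + 13.5 = -104.1
Trade balance = -259.8 + (-104.1) = -363.9
(Excluded from the trade balance — primary income: dividends paid to foreign shareholders of resident firms 14.8, dividends received from foreign subsidiaries of resident firms 30.7, compensation earned by residents employed abroad 7.6; secondary income: personal remittances sent abroad by immigrant workers 28.0, personal remittances received from nationals working abroad 33.6, official foreign aid grants received (current) 9.7, official development assistance provided to other countries 16.8; capital account: sale of embassy land to a foreign government 2.5, debt forgiveness received from foreign official creditors 5.2, acquisition of foreign patents and trademarks (non-produced assets) 5.2; financial account: borrowing by resident firms from foreign banks 20.6.)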